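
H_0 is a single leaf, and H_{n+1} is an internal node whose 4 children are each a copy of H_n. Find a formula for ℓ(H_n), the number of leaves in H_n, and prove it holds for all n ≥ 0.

Claim: ℓ(H_n) = 4^n.

Base case: ℓ(H_0) = 1, and 4^0 = 1.
Assume ℓ(H_m) = 4^m.
Then ℓ(H_{m+1}) = 4·ℓ(H_m) = 4·4^m = 4^{m+1}.
By induction, ℓ(H_n) = 4^n for all n ≥ 0.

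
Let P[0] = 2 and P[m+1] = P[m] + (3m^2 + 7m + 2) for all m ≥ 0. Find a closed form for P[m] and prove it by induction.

Claim: P[m] = m^3 + 2m^2 − m + 2.

Base case: P[0] = 2, and 0^3 + 2·0^2 − 0 + 2 = 2.
Assume P[r] = r^3 + 2r^2 − r + 2.
Then P[r+1] = P[r] + (3r^2 + 7r + 2) = (r^3 + 2r^2 − r + 2) + (3r^2 + 7r + 2) = r^3 + 5r^2 + 6r + 4,
and (r+1)^3 + 2·(r+1)^2 − (r+1) + 2 = r^3 + 5r^2 + 6r + 4.
This completes the inductive step, so P[m] = m^3 + 2m^2 − m + 2 for all m ≥ 0.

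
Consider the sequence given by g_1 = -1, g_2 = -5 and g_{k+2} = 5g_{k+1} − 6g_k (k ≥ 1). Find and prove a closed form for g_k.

Claim: g_k = -3^k + 2^k.

Base cases: g_1 = -1 and -3^1 + 2^1 = -1; g_2 = -5 and -3^2 + 2^2 = -5.
Assume g_i = -3^i + 2^i for all 1 ≤ i ≤ j, where j ≥ 2.
Then g_{j+1} = 5g_j − 6g_{j−1} = 5·(-3^j + 2^j) − 6·(-3^{j−1} + 2^{j−1}) = -(5·3 − 6)3^{j−1} + (5·2 − 6)2^{j−1} = -9·3^{j−1} + 4·2^{j−1} = -3^{j+1} + 2^{j+1}.
This completes the inductive step, so g_k = -3^k + 2^k for all k ≥ 1.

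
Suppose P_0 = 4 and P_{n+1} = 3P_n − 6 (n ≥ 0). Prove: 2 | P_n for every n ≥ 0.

Base case: P_0 = 4 = 2·2, so 2 | P_0.
Assume 2 | P_k, so P_k = 2t for some integer t.
Then P_{k+1} = 3P_k − 6 = 3·(2t) − 6 = 2(3t − 3), so 2 | P_{k+1}.
This completes the inductive step, so 2 | P_n for all n ≥ 0.

2 | P_n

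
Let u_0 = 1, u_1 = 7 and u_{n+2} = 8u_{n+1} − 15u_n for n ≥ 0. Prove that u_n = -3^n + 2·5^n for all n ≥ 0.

Base cases: u_0 = 1 and -3^0 + 2·5^0 = 1; u_1 = 7 and -3^1 + 2·5^1 = 7.
Assume u_j = -3^j + 2·5^j for all 0 ≤ j ≤ k, where k ≥ 1.
Then u_{k+1} = 8u_k − 15u_{k−1} = 8·(-3^k + 2·5^k) − 15·(-3^{k−1} + 2·5^{k−1}) = -(8·3 − 15)3^{k−1} + 2·(8·5 − 15)5^{k−1} = -9·3^{k−1} + 50·5^{k−1} = -3^{k+1} + 2·5^{k+1}.
So the formula holds for k+1, and by strong induction u_n = -3^n + 2·5^n for all n ≥ 0.

u_n = -3^n + 2·5^n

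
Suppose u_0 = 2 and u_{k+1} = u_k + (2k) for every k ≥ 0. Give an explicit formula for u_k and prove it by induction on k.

Claim: u_k = k^2 − k + 2.

Base case: u_0 = 2, and 0^2 − 0 + 2 = 2.
Assume u_j = j^2 − j + 2.
Then u_{j+1} = u_j + (2j) = (j^2 − j + 2) + (2j) = j^2 + j + 2,
and (j+1)^2 − (j+1) + 2 = j^2 + j + 2.
This completes the inductive step, so u_k = k^2 − k + 2 for all k ≥ 0.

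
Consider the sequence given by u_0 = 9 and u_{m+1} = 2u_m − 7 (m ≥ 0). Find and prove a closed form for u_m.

Claim: u_m = 2^{m+1} + 7.

Base case: u_0 = 9, and 2^{0+1} + 7 = 2 + 7 = 9.
Assume u_r = 2^{r+1} + 7 for some r ≥ 0.
Then u_{r+1} = 2u_r − 7 = 2·(2^{r+1} + 7) − 7 = 2^{r+2} + 14 − 7 = 2^{r+2} + 7.
Hence u_m = 2^{m+1} + 7 for every m ≥ 0, by induction.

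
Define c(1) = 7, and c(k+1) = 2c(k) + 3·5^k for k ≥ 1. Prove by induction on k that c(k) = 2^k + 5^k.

Base case: c(1) = 7, and 2^1 + 5^1 = 2 + 5 = 7.
Assume c(r) = 2^r + 5^r for some r ≥ 1.
Then c(r+1) = 2c(r) + 3·5^r = 2·(2^r + 5^r) + 3·5^r = 2^{r+1} + 2·5^r + 3·5^r = 2^{r+1} + 5·5^r = 2^{r+1} + 5^{r+1}.
So the formula holds for r+1, and by induction c(k) = 2^k + 5^k for all k ≥ 1.

c(k) = 2^k + 5^k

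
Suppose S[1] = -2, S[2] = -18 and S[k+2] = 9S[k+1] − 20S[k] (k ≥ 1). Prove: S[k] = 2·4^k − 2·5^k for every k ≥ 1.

Base cases: S[1] = -2 and 2·4^1 − 2·5^1 = -2; S[2] = -18 and 2·4^2 − 2·5^2 = -18.
Assume S[j] = 2·4^j − 2·5^j for all 1 ≤ j ≤ r, where r ≥ 2.
Then S[r+1] = 9S[r] − 20S[r−1] = 9·(2·4^r − 2·5^r) − 20·(2·4^{r−1} − 2·5^{r−1}) = 2·(9·4 − 20)4^{r−1} − 2·(9·5 − 20)5^{r−1} = 32·4^{r−1} − 50·5^{r−1} = 2·4^{r+1} − 2·5^{r+1}.
This completes the inductive step, so S[k] = 2·4^k − 2·5^k for all k ≥ 1.

S[k] = 2·4^k − 2·5^k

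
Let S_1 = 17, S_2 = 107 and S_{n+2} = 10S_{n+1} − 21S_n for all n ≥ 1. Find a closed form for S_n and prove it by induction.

Claim: S_n = 3^n + 2·7^n.

Base cases: S_1 = 17 and 3^1 + 2·7^1 = 17; S_2 = 107 and 3^2 + 2·7^2 = 107.
Assume S_j = 3^j + 2·7^j for all 1 ≤ j ≤ m, where m ≥ 2.
Then S_{m+1} = 10S_m − 21S_{m−1} = 10·(3^m + 2·7^m) − 21·(3^{m−1} + 2·7^{m−1}) = (10·3 − 21)3^{m−1} + 2·(10·7 − 21)7^{m−1} = 9·3^{m−1} + 98·7^{m−1} = 3^{m+1} + 2·7^{m+1}.
By strong induction, S_n = 3^n + 2·7^n for all n ≥ 1.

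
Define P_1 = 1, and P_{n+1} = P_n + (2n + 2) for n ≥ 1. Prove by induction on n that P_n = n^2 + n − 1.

Base case: P_1 = 1, and 1^2 + 1 − 1 = 1.
Assume P_r = r^2 + r − 1.
Then P_{r+1} = P_r + (2r + 2) = (r^2 + r − 1) + (2r + 2) = r^2 + 3r + 1,
and (r+1)^2 + (r+1) − 1 = r^2 + 3r + 1.
Hence P_n = n^2 + n − 1 for every n ≥ 1, by induction.

P_n = n^2 + n − 1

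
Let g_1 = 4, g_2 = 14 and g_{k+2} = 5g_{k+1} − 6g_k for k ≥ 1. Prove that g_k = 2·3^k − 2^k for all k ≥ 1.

Base cases: g_1 = 4 and 2·3^1 − 2^1 = 4; g_2 = 14 and 2·3^2 − 2^2 = 14.
Assume g_j = 2·3^j − 2^j for all 1 ≤ j ≤ m, where m ≥ 2.
Then g_{m+1} = 5g_m − 6g_{m−1} = 5·(2·3^m − 2^m) − 6·(2·3^{m−1} − 2^{m−1}) = 2·(5·3 − 6)3^{m−1} − (5·2 − 6)2^{m−1} = 18·3^{m−1} − 4·2^{m−1} = 2·3^{m+1} − 2^{m+1}.
This completes the inductive step, so g_k = 2·3^k − 2^k for all k ≥ 1.

g_k = 2·3^k − 2^k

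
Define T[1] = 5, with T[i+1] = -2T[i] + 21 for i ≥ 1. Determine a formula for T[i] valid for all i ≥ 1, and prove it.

Claim: T[i] = (-2)^i + 7.

Base case: T[1] = 5, and (-2)^1 + 7 = -2 + 7 = 5.
Assume T[k] = (-2)^k + 7 for some k ≥ 1.
Then T[k+1] = -2T[k] + 21 = -2·((-2)^k + 7) + 21 = -2·(-2)^k − 14 + 21 = (-2)^{k+1} + 7.
So the formula holds for k+1, and by induction T[i] = (-2)^i + 7 for all i ≥ 1.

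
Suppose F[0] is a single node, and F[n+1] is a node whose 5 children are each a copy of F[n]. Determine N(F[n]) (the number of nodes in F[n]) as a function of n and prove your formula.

Claim: N(F[n]) = (5^{n+1} − 1)/4.

Base case: N(F[0]) = 1, and (5^{0+1} − 1)/4 = 1.
Assume N(F[j]) = (5^{j+1} − 1)/4.
Then N(F[j+1]) = 1 + 5N(F[j]) = 1 + 5·(5^{j+1} − 1)/4 = 1 + (5^{j+2} − 5)/4 = (4 + 5^{j+2} − 5)/4 = (5^{j+2} − 1)/4.
This completes the inductive step, so N(F[n]) = (5^{n+1} − 1)/4 for all n ≥ 0.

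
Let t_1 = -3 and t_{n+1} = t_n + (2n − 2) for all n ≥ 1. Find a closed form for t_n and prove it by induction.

Claim: t_n = n^2 − 3n − 1.

Base case: t_1 = -3, and 1^2 − 3·1 − 1 = -3.
Assume t_m = m^2 − 3m − 1.
Then t_{m+1} = t_m + (2m − 2) = (m^2 − 3m − 1) + (2m − 2) = m^2 − m − 3,
and (m+1)^2 − 3·(m+1) − 1 = m^2 − m − 3.
By induction, t_n = n^2 − 3n − 1 for all n ≥ 1.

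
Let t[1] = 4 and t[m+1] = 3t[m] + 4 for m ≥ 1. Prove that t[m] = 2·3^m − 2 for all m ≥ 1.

Base case: t[1] = 4, and 2·3^1 − 2 = 6 − 2 = 4.
Assume t[j] = 2·3^j − 2 for some j ≥ 1.
Then t[j+1] = 3t[j] + 4 = 3·(2·3^j − 2) + 4 = 6·3^j − 6 + 4 = 2·3^{j+1} − 2.
So the formula holds for j+1, and by induction t[m] = 2·3^m − 2 for all m ≥ 1.

t[m] = 2·3^m − 2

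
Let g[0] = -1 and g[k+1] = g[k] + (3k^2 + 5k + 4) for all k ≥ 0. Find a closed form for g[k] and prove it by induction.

Claim: g[k] = k^3 + k^2 + 2k − 1.

Base case: g[0] = -1, and 0^3 + 0^2 + 2·0 − 1 = -1.
Assume g[j] = j^3 + j^2 + 2j − 1.
Then g[j+1] = g[j] + (3j^2 + 5j + 4) = (j^3 + j^2 + 2j − 1) + (3j^2 + 5j + 4) = j^3 + 4j^2 + 7j + 3,
and (j+1)^3 + (j+1)^2 + 2·(j+1) − 1 = j^3 + 4j^2 + 7j + 3.
This completes the inductive step, so g[k] = k^3 + k^2 + 2k − 1 for all k ≥ 0.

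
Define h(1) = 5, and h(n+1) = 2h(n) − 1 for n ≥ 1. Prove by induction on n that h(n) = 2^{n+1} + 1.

Base case: h(1) = 5, and 2^{1+1} + 1 = 4 + 1 = 5.
Assume h(j) = 2^{j+1} + 1 for some j ≥ 1.
Then h(j+1) = 2h(j) − 1 = 2·(2^{j+1} + 1) − 1 = 2^{j+2} + 2 − 1 = 2^{j+2} + 1.
By induction, h(n) = 2^{n+1} + 1 for all n ≥ 1.

h(n) = 2^{n+1} + 1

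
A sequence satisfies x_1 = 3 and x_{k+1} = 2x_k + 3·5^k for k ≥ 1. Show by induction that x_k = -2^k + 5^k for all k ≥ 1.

Base case: x_1 = 3, and -2^1 + 5^1 = -2 + 5 = 3.
Assume x_m = -2^m + 5^m for some m ≥ 1.
Then x_{m+1} = 2x_m + 3·5^m = 2·(-2^m + 5^m) + 3·5^m = -2^{m+1} + 2·5^m + 3·5^m = -2^{m+1} + 5·5^m = -2^{m+1} + 5^{m+1}.
This completes the inductive step, so x_k = -2^k + 5^k for all k ≥ 1.

x_k = -2^k + 5^k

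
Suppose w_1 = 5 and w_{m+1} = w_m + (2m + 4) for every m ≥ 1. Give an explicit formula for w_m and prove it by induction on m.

Claim: w_m = m^2 + 3m + 1.

Base case: w_1 = 5, and 1^2 + 3·1 + 1 = 5.
Assume w_r = r^2 + 3r + 1.
Then w_{r+1} = w_r + (2r + 4) = (r^2 + 3r + 1) + (2r + 4) = r^2 + 5r + 5,
and (r+1)^2 + 3·(r+1) + 1 = r^2 + 5r + 5.
By induction, w_m = m^2 + 3m + 1 for all m ≥ 1.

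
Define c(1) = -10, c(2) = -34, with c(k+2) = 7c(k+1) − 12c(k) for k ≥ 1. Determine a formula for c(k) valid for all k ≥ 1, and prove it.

Claim: c(k) = -4^k − 2·3^k.

Base cases: c(1) = -10 and -4^1 − 2·3^1 = -10; c(2) = -34 and -4^2 − 2·3^2 = -34.
Assume c(j) = -4^j − 2·3^j for all 1 ≤ j ≤ m, where m ≥ 2.
Then c(m+1) = 7c(m) − 12c(m−1) = 7·(-4^m − 2·3^m) − 12·(-4^{m−1} − 2·3^{m−1}) = -(7·4 − 12)4^{m−1} − 2·(7·3 − 12)3^{m−1} = -16·4^{m−1} − 18·3^{m−1} = -4^{m+1} − 2·3^{m+1}.
This completes the inductive step, so c(k) = -4^k − 2·3^k for all k ≥ 1.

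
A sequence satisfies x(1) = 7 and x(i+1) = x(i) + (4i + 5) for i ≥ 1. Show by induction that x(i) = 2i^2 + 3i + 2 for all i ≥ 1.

Base case: x(1) = 7, and 2·1^2 + 3·1 + 2 = 7.
Assume x(m) = 2m^2 + 3m + 2.
Then x(m+1) = x(m) + (4m + 5) = (2m^2 + 3m + 2) + (4m + 5) = 2m^2 + 7m + 7,
and 2·(m+1)^2 + 3·(m+1) + 2 = 2m^2 + 7m + 7.
This completes the inductive step, so x(i) = 2i^2 + 3i + 2 for all i ≥ 1.

x(i) = 2i^2 + 3i + 2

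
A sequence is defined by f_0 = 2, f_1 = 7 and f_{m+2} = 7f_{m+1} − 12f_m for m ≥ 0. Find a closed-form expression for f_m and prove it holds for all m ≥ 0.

Claim: f_m = 4^m + 3^m.

Base cases: f_0 = 2 and 4^0 + 3^0 = 2; f_1 = 7 and 4^1 + 3^1 = 7.
Assume f_j = 4^j + 3^j for all 0 ≤ j ≤ k, where k ≥ 1.
Then f_{k+1} = 7f_k − 12f_{k−1} = 7·(4^k + 3^k) − 12·(4^{k−1} + 3^{k−1}) = (7·4 − 12)4^{k−1} + (7·3 − 12)3^{k−1} = 16·4^{k−1} + 9·3^{k−1} = 4^{k+1} + 3^{k+1}.
So the formula holds for k+1, and by strong induction f_m = 4^m + 3^m for all m ≥ 0.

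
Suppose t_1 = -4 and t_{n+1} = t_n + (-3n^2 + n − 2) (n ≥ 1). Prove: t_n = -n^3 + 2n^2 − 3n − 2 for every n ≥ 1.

Base case: t_1 = -4, and -1^3 + 2·1^2 − 3·1 − 2 = -4.
Assume t_m = -m^3 + 2m^2 − 3m − 2.
Then t_{m+1} = t_m + (-3m^2 + m − 2) = (-m^3 + 2m^2 − 3m − 2) + (-3m^2 + m − 2) = -m^3 − m^2 − 2m − 4,
and -(m+1)^3 + 2·(m+1)^2 − 3·(m+1) − 2 = -m^3 − m^2 − 2m − 4.
Hence t_n = -n^3 + 2n^2 − 3n − 2 for every n ≥ 1, by induction.

t_n = -n^3 + 2n^2 − 3n − 2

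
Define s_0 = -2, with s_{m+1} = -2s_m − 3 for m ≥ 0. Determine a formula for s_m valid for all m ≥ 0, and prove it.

Claim: s_m = -(-2)^m − 1.

Base case: s_0 = -2, and -(-2)^0 − 1 = -1 − 1 = -2.
Assume s_r = -(-2)^r − 1 for some r ≥ 0.
Then s_{r+1} = -2s_r − 3 = -2·(-(-2)^r − 1) − 3 = 2·(-2)^r + 2 − 3 = -(-2)^{r+1} − 1.
This completes the inductive step, so s_m = -(-2)^m − 1 for all m ≥ 0.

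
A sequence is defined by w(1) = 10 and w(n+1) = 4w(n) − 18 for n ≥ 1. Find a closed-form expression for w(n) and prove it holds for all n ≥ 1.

Claim: w(n) = 4^n + 6.

Base case: w(1) = 10, and 4^1 + 6 = 4 + 6 = 10.
Assume w(j) = 4^j + 6 for some j ≥ 1.
Then w(j+1) = 4w(j) − 18 = 4·(4^j + 6) − 18 = 4^{j+1} + 24 − 18 = 4^{j+1} + 6.
Hence w(n) = 4^n + 6 for every n ≥ 1, by induction.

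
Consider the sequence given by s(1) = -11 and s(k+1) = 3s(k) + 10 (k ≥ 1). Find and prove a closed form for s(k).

Claim: s(k) = -2·3^k − 5.

Base case: s(1) = -11, and -2·3^1 − 5 = -6 − 5 = -11.
Assume s(j) = -2·3^j − 5 for some j ≥ 1.
Then s(j+1) = 3s(j) + 10 = 3·(-2·3^j − 5) + 10 = -6·3^j − 15 + 10 = -2·3^{j+1} − 5.
Hence s(k) = -2·3^k − 5 for every k ≥ 1, by induction.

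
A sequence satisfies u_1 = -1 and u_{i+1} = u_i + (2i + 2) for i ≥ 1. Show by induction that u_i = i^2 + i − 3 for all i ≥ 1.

Base case: u_1 = -1, and 1^2 + 1 − 3 = -1.
Assume u_k = k^2 + k − 3.
Then u_{k+1} = u_k + (2k + 2) = (k^2 + k − 3) + (2k + 2) = k^2 + 3k − 1,
and (k+1)^2 + (k+1) − 3 = k^2 + 3k − 1.
Hence u_i = i^2 + i − 3 for every i ≥ 1, by induction.

u_i = i^2 + i − 3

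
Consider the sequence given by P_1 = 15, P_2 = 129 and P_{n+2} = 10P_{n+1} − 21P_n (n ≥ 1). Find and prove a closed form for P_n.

Claim: P_n = 3·7^n − 2·3^n.

Base cases: P_1 = 15 and 3·7^1 − 2·3^1 = 15; P_2 = 129 and 3·7^2 − 2·3^2 = 129.
Assume P_j = 3·7^j − 2·3^j for all 1 ≤ j ≤ m, where m ≥ 2.
Then P_{m+1} = 10P_m − 21P_{m−1} = 10·(3·7^m − 2·3^m) − 21·(3·7^{m−1} − 2·3^{m−1}) = 3·(10·7 − 21)7^{m−1} − 2·(10·3 − 21)3^{m−1} = 147·7^{m−1} − 18·3^{m−1} = 3·7^{m+1} − 2·3^{m+1}.
Hence P_n = 3·7^n − 2·3^n for every n ≥ 1, by strong induction.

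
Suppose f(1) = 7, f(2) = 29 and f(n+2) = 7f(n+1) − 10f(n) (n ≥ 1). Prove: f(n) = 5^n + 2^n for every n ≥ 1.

Base cases: f(1) = 7 and 5^1 + 2^1 = 7; f(2) = 29 and 5^2 + 2^2 = 29.
Assume f(j) = 5^j + 2^j for all 1 ≤ j ≤ k, where k ≥ 2.
Then f(k+1) = 7f(k) − 10f(k−1) = 7·(5^k + 2^k) − 10·(5^{k−1} + 2^{k−1}) = (7·5 − 10)5^{k−1} + (7·2 − 10)2^{k−1} = 25·5^{k−1} + 4·2^{k−1} = 5^{k+1} + 2^{k+1}.
By strong induction, f(n) = 5^n + 2^n for all n ≥ 1.

f(n) = 5^n + 2^n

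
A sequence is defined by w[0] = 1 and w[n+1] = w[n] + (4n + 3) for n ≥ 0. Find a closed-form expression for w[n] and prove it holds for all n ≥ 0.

Claim: w[n] = 2n^2 + n + 1.

Base case: w[0] = 1, and 2·0^2 + 0 + 1 = 1.
Assume w[m] = 2m^2 + m + 1.
Then w[m+1] = w[m] + (4m + 3) = (2m^2 + m + 1) + (4m + 3) = 2m^2 + 5m + 4,
and 2·(m+1)^2 + (m+1) + 1 = 2m^2 + 5m + 4.
This completes the inductive step, so w[n] = 2n^2 + n + 1 for all n ≥ 0.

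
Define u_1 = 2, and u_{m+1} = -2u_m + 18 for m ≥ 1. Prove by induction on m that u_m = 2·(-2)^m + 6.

Base case: u_1 = 2, and 2·(-2)^1 + 6 = -4 + 6 = 2.
Assume u_k = 2·(-2)^k + 6 for some k ≥ 1.
Then u_{k+1} = -2u_k + 18 = -2·(2·(-2)^k + 6) + 18 = -4·(-2)^k − 12 + 18 = 2·(-2)^{k+1} + 6.
By induction, u_m = 2·(-2)^m + 6 for all m ≥ 1.

u_m = 2·(-2)^m + 6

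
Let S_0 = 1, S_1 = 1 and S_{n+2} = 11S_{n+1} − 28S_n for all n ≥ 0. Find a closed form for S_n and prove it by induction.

Claim: S_n = 2·4^n − 7^n.

Base cases: S_0 = 1 and 2·4^0 − 7^0 = 1; S_1 = 1 and 2·4^1 − 7^1 = 1.
Assume S_i = 2·4^i − 7^i for all 0 ≤ i ≤ j, where j ≥ 1.
Then S_{j+1} = 11S_j − 28S_{j−1} = 11·(2·4^j − 7^j) − 28·(2·4^{j−1} − 7^{j−1}) = 2·(11·4 − 28)4^{j−1} − (11·7 − 28)7^{j−1} = 32·4^{j−1} − 49·7^{j−1} = 2·4^{j+1} − 7^{j+1}.
Hence S_n = 2·4^n − 7^n for every n ≥ 0, by strong induction.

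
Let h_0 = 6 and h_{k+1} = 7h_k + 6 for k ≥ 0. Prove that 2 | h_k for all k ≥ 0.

Base case: h_0 = 6 = 2·3, so 2 | h_0.
Assume 2 | h_r, so h_r = 2t for some integer t.
Then h_{r+1} = 7h_r + 6 = 7·(2t) + 6 = 2(7t + 3), so 2 | h_{r+1}.
Hence 2 | h_k for every k ≥ 0, by induction.

2 | h_k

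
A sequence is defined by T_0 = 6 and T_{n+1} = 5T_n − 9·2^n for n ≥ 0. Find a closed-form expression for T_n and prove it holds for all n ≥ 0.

Claim: T_n = 3·5^n + 3·2^n.

Base case: T_0 = 6, and 3·5^0 + 3·2^0 = 3 + 3 = 6.
Assume T_k = 3·5^k + 3·2^k for some k ≥ 0.
Then T_{k+1} = 5T_k − 9·2^k = 5·(3·5^k + 3·2^k) − 9·2^k = 3·5^{k+1} + 15·2^k − 9·2^k = 3·5^{k+1} + 6·2^k = 3·5^{k+1} + 3·2^{k+1}.
This completes the inductive step, so T_n = 3·5^n + 3·2^n for all n ≥ 0.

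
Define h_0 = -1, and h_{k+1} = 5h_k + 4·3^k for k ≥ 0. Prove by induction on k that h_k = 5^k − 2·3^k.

Base case: h_0 = -1, and 5^0 − 2·3^0 = 1 − 2 = -1.
Assume h_m = 5^m − 2·3^m for some m ≥ 0.
Then h_{m+1} = 5h_m + 4·3^m = 5·(5^m − 2·3^m) + 4·3^m = 5^{m+1} − 10·3^m + 4·3^m = 5^{m+1} − 6·3^m = 5^{m+1} − 2·3^{m+1}.
Hence h_k = 5^k − 2·3^k for every k ≥ 0, by induction.

h_k = 5^k − 2·3^k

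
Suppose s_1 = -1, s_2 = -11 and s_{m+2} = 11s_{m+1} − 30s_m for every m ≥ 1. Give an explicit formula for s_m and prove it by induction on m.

Claim: s_m = -6^m + 5^m.

Base cases: s_1 = -1 and -6^1 + 5^1 = -1; s_2 = -11 and -6^2 + 5^2 = -11.
Assume s_i = -6^i + 5^i for all 1 ≤ i ≤ j, where j ≥ 2.
Then s_{j+1} = 11s_j − 30s_{j−1} = 11·(-6^j + 5^j) − 30·(-6^{j−1} + 5^{j−1}) = -(11·6 − 30)6^{j−1} + (11·5 − 30)5^{j−1} = -36·6^{j−1} + 25·5^{j−1} = -6^{j+1} + 5^{j+1}.
This completes the inductive step, so s_m = -6^m + 5^m for all m ≥ 1.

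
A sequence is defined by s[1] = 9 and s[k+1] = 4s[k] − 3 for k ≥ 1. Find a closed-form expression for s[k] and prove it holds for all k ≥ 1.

Claim: s[k] = 2·4^k + 1.

Base case: s[1] = 9, and 2·4^1 + 1 = 8 + 1 = 9.
Assume s[j] = 2·4^j + 1 for some j ≥ 1.
Then s[j+1] = 4s[j] − 3 = 4·(2·4^j + 1) − 3 = 8·4^j + 4 − 3 = 2·4^{j+1} + 1.
This completes the inductive step, so s[k] = 2·4^k + 1 for all k ≥ 1.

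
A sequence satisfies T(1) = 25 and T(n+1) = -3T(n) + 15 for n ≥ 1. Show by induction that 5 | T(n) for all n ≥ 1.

Base case: T(1) = 25 = 5·5, so 5 | T(1).
Assume 5 | T(r), so T(r) = 5t for some integer t.
Then T(r+1) = -3T(r) + 15 = -3·(5t) + 15 = 5(-3t + 3), so 5 | T(r+1).
This completes the inductive step, so 5 | T(n) for all n ≥ 1.

5 | T(n)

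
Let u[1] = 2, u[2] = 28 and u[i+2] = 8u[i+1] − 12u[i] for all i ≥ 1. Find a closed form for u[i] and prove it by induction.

Claim: u[i] = 6^i − 2·2^i.

Base cases: u[1] = 2 and 6^1 − 2·2^1 = 2; u[2] = 28 and 6^2 − 2·2^2 = 28.
Assume u[j] = 6^j − 2·2^j for all 1 ≤ j ≤ r, where r ≥ 2.
Then u[r+1] = 8u[r] − 12u[r−1] = 8·(6^r − 2·2^r) − 12·(6^{r−1} − 2·2^{r−1}) = (8·6 − 12)6^{r−1} − 2·(8·2 − 12)2^{r−1} = 36·6^{r−1} − 8·2^{r−1} = 6^{r+1} − 2·2^{r+1}.
This completes the inductive step, so u[i] = 6^i − 2·2^i for all i ≥ 1.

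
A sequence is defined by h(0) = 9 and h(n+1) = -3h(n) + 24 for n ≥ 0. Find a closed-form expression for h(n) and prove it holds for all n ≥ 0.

Claim: h(n) = 3·(-3)^n + 6.

Base case: h(0) = 9, and 3·(-3)^0 + 6 = 3 + 6 = 9.
Assume h(r) = 3·(-3)^r + 6 for some r ≥ 0.
Then h(r+1) = -3h(r) + 24 = -3·(3·(-3)^r + 6) + 24 = -9·(-3)^r − 18 + 24 = 3·(-3)^{r+1} + 6.
So the formula holds for r+1, and by induction h(n) = 3·(-3)^n + 6 for all n ≥ 0.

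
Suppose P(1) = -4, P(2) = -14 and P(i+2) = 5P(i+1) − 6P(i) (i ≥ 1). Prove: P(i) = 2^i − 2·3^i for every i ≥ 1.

Base cases: P(1) = -4 and 2^1 − 2·3^1 = -4; P(2) = -14 and 2^2 − 2·3^2 = -14.
Assume P(j) = 2^j − 2·3^j for all 1 ≤ j ≤ r, where r ≥ 2.
Then P(r+1) = 5P(r) − 6P(r−1) = 5·(2^r − 2·3^r) − 6·(2^{r−1} − 2·3^{r−1}) = (5·2 − 6)2^{r−1} − 2·(5·3 − 6)3^{r−1} = 4·2^{r−1} − 18·3^{r−1} = 2^{r+1} − 2·3^{r+1}.
So the formula holds for r+1, and by strong induction P(i) = 2^i − 2·3^i for all i ≥ 1.

P(i) = 2^i − 2·3^i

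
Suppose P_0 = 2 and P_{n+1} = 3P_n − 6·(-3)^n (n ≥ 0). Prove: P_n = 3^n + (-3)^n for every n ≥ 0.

Base case: P_0 = 2, and 3^0 + (-3)^0 = 1 + 1 = 2.
Assume P_r = 3^r + (-3)^r for some r ≥ 0.
Then P_{r+1} = 3P_r − 6·(-3)^r = 3·(3^r + (-3)^r) − 6·(-3)^r = 3^{r+1} + 3·(-3)^r − 6·(-3)^r = 3^{r+1} − 3·(-3)^r = 3^{r+1} + (-3)^{r+1}.
By induction, P_n = 3^n + (-3)^n for all n ≥ 0.

P_n = 3^n + (-3)^n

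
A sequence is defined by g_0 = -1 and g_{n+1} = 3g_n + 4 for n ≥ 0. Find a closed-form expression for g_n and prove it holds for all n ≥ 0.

Claim: g_n = 3^n − 2.

Base case: g_0 = -1, and 3^0 − 2 = 1 − 2 = -1.
Assume g_j = 3^j − 2 for some j ≥ 0.
Then g_{j+1} = 3g_j + 4 = 3·(3^j − 2) + 4 = 3^{j+1} − 6 + 4 = 3^{j+1} − 2.
This completes the inductive step, so g_n = 3^n − 2 for all n ≥ 0.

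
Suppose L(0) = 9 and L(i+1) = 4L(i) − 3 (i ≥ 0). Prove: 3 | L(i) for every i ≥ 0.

Base case: L(0) = 9 = 3·3, so 3 | L(0).
Assume 3 | L(r), so L(r) = 3t for some integer t.
Then L(r+1) = 4L(r) − 3 = 4·(3t) − 3 = 3(4t − 1), so 3 | L(r+1).
This completes the inductive step, so 3 | L(i) for all i ≥ 0.

3 | L(i)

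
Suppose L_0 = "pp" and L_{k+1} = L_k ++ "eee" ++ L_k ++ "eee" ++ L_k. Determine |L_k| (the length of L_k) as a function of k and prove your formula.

Claim: |L_k| = 5·3^k − 3.

Base case: |L_0| = 2, and 5·3^0 − 3 = 2.
Assume |L_j| = 5·3^j − 3.
Then |L_{j+1}| = 3|L_j| + 6 = 3(5·3^j − 3) + 6 = 5·3^{j+1} − 9 + 6 = 5·3^{j+1} − 3.
So the formula holds for j+1, and by induction |L_k| = 5·3^k − 3 for all k ≥ 0.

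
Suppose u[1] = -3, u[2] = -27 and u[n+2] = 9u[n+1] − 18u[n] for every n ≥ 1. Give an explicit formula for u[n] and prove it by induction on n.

Claim: u[n] = 3^n − 6^n.

Base cases: u[1] = -3 and 3^1 − 6^1 = -3; u[2] = -27 and 3^2 − 6^2 = -27.
Assume u[j] = 3^j − 6^j for all 1 ≤ j ≤ r, where r ≥ 2.
Then u[r+1] = 9u[r] − 18u[r−1] = 9·(3^r − 6^r) − 18·(3^{r−1} − 6^{r−1}) = (9·3 − 18)3^{r−1} − (9·6 − 18)6^{r−1} = 9·3^{r−1} − 36·6^{r−1} = 3^{r+1} − 6^{r+1}.
This completes the inductive step, so u[n] = 3^n − 6^n for all n ≥ 1.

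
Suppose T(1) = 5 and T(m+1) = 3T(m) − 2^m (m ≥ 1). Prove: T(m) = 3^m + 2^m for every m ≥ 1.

Base case: T(1) = 5, and 3^1 + 2^1 = 3 + 2 = 5.
Assume T(j) = 3^j + 2^j for some j ≥ 1.
Then T(j+1) = 3T(j) − 2^j = 3·(3^j + 2^j) − 2^j = 3^{j+1} + 3·2^j − 2^j = 3^{j+1} + 2·2^j = 3^{j+1} + 2^{j+1}.
So the formula holds for j+1, and by induction T(m) = 3^m + 2^m for all m ≥ 1.

T(m) = 3^m + 2^m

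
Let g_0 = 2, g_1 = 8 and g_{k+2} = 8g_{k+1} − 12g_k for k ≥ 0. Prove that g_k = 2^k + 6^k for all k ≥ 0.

Base cases: g_0 = 2 and 2^0 + 6^0 = 2; g_1 = 8 and 2^1 + 6^1 = 8.
Assume g_i = 2^i + 6^i for all 0 ≤ i ≤ j, where j ≥ 1.
Then g_{j+1} = 8g_j − 12g_{j−1} = 8·(2^j + 6^j) − 12·(2^{j−1} + 6^{j−1}) = (8·2 − 12)2^{j−1} + (8·6 − 12)6^{j−1} = 4·2^{j−1} + 36·6^{j−1} = 2^{j+1} + 6^{j+1}.
Hence g_k = 2^k + 6^k for every k ≥ 0, by strong induction.

g_k = 2^k + 6^k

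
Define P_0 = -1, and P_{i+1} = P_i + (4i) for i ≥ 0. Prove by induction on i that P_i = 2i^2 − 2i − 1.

Base case: P_0 = -1, and 2·0^2 − 2·0 − 1 = -1.
Assume P_r = 2r^2 − 2r − 1.
Then P_{r+1} = P_r + (4r) = (2r^2 − 2r − 1) + (4r) = 2r^2 + 2r − 1,
and 2·(r+1)^2 − 2·(r+1) − 1 = 2r^2 + 2r − 1.
Hence P_i = 2i^2 − 2i − 1 for every i ≥ 0, by induction.

P_i = 2i^2 − 2i − 1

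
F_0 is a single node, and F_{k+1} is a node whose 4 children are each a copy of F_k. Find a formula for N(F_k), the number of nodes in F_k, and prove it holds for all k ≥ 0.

Claim: N(F_k) = (4^{k+1} − 1)/3.

Base case: N(F_0) = 1, and (4^{0+1} − 1)/3 = 1.
Assume N(F_r) = (4^{r+1} − 1)/3.
Then N(F_{r+1}) = 1 + 4N(F_r) = 1 + 4·(4^{r+1} − 1)/3 = 1 + (4^{r+2} − 4)/3 = (3 + 4^{r+2} − 4)/3 = (4^{r+2} − 1)/3.
This completes the inductive step, so N(F_k) = (4^{k+1} − 1)/3 for all k ≥ 0.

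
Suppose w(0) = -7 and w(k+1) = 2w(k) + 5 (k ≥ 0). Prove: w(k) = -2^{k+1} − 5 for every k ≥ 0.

Base case: w(0) = -7, and -2^{0+1} − 5 = -2 − 5 = -7.
Assume w(r) = -2^{r+1} − 5 for some r ≥ 0.
Then w(r+1) = 2w(r) + 5 = 2·(-2^{r+1} − 5) + 5 = -2^{r+2} − 10 + 5 = -2^{r+2} − 5.
Hence w(k) = -2^{k+1} − 5 for every k ≥ 0, by induction.

w(k) = -2^{k+1} − 5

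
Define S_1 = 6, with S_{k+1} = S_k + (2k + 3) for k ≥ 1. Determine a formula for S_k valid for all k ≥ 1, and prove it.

Claim: S_k = k^2 + 2k + 3.

Base case: S_1 = 6, and 1^2 + 2·1 + 3 = 6.
Assume S_r = r^2 + 2r + 3.
Then S_{r+1} = S_r + (2r + 3) = (r^2 + 2r + 3) + (2r + 3) = r^2 + 4r + 6,
and (r+1)^2 + 2·(r+1) + 3 = r^2 + 4r + 6.
This completes the inductive step, so S_k = k^2 + 2k + 3 for all k ≥ 1.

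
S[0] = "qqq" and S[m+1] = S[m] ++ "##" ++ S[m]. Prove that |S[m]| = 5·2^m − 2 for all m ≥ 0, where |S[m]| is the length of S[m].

Base case: |S[0]| = 3, and 5·2^0 − 2 = 3.
Assume |S[r]| = 5·2^r − 2.
Then |S[r+1]| = |S[r]| + 2 + |S[r]| = 2|S[r]| + 2 = 2(5·2^r − 2) + 2 = 5·2^{r+1} − 4 + 2 = 5·2^{r+1} − 2.
This completes the inductive step, so |S[m]| = 5·2^m − 2 for all m ≥ 0.

|S[m]| = 5·2^m − 2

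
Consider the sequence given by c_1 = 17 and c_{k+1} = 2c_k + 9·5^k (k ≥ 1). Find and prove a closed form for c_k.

Claim: c_k = 2^k + 3·5^k.

Base case: c_1 = 17, and 2^1 + 3·5^1 = 2 + 15 = 17.
Assume c_j = 2^j + 3·5^j for some j ≥ 1.
Then c_{j+1} = 2c_j + 9·5^j = 2·(2^j + 3·5^j) + 9·5^j = 2^{j+1} + 6·5^j + 9·5^j = 2^{j+1} + 15·5^j = 2^{j+1} + 3·5^{j+1}.
By induction, c_k = 2^k + 3·5^k for all k ≥ 1.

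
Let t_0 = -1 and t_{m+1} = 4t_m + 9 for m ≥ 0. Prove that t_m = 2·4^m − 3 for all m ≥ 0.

Base case: t_0 = -1, and 2·4^0 − 3 = 2 − 3 = -1.
Assume t_r = 2·4^r − 3 for some r ≥ 0.
Then t_{r+1} = 4t_r + 9 = 4·(2·4^r − 3) + 9 = 8·4^r − 12 + 9 = 2·4^{r+1} − 3.
So the formula holds for r+1, and by induction t_m = 2·4^m − 3 for all m ≥ 0.

t_m = 2·4^m − 3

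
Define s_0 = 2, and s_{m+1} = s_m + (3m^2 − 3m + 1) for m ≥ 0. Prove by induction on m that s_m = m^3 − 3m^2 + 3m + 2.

Base case: s_0 = 2, and 0^3 − 3·0^2 + 3·0 + 2 = 2.
Assume s_j = j^3 − 3j^2 + 3j + 2.
Then s_{j+1} = s_j + (3j^2 − 3j + 1) = (j^3 − 3j^2 + 3j + 2) + (3j^2 − 3j + 1) = j^3 + 3,
and (j+1)^3 − 3·(j+1)^2 + 3·(j+1) + 2 = j^3 + 3.
Hence s_m = m^3 − 3m^2 + 3m + 2 for every m ≥ 0, by induction.

s_m = m^3 − 3m^2 + 3m + 2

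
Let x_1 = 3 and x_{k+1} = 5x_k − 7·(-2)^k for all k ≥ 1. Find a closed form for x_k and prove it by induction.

Claim: x_k = 5^k + (-2)^k.

Base case: x_1 = 3, and 5^1 + (-2)^1 = 5 − 2 = 3.
Assume x_j = 5^j + (-2)^j for some j ≥ 1.
Then x_{j+1} = 5x_j − 7·(-2)^j = 5·(5^j + (-2)^j) − 7·(-2)^j = 5^{j+1} + 5·(-2)^j − 7·(-2)^j = 5^{j+1} − 2·(-2)^j = 5^{j+1} + (-2)^{j+1}.
Hence x_k = 5^k + (-2)^k for every k ≥ 1, by induction.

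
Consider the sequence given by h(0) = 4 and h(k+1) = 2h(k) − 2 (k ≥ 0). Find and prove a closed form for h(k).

Claim: h(k) = 2^{k+1} + 2.

Base case: h(0) = 4, and 2^{0+1} + 2 = 2 + 2 = 4.
Assume h(r) = 2^{r+1} + 2 for some r ≥ 0.
Then h(r+1) = 2h(r) − 2 = 2·(2^{r+1} + 2) − 2 = 2^{r+2} + 4 − 2 = 2^{r+2} + 2.
By induction, h(k) = 2^{k+1} + 2 for all k ≥ 0.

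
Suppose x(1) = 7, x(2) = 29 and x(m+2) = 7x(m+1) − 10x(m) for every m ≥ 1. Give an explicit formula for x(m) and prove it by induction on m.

Claim: x(m) = 5^m + 2^m.

Base cases: x(1) = 7 and 5^1 + 2^1 = 7; x(2) = 29 and 5^2 + 2^2 = 29.
Assume x(j) = 5^j + 2^j for all 1 ≤ j ≤ r, where r ≥ 2.
Then x(r+1) = 7x(r) − 10x(r−1) = 7·(5^r + 2^r) − 10·(5^{r−1} + 2^{r−1}) = (7·5 − 10)5^{r−1} + (7·2 − 10)2^{r−1} = 25·5^{r−1} + 4·2^{r−1} = 5^{r+1} + 2^{r+1}.
By strong induction, x(m) = 5^m + 2^m for all m ≥ 1.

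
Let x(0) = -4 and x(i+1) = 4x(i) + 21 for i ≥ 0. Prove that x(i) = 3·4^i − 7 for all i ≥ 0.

Base case: x(0) = -4, and 3·4^0 − 7 = 3 − 7 = -4.
Assume x(k) = 3·4^k − 7 for some k ≥ 0.
Then x(k+1) = 4x(k) + 21 = 4·(3·4^k − 7) + 21 = 12·4^k − 28 + 21 = 3·4^{k+1} − 7.
So the formula holds for k+1, and by induction x(i) = 3·4^i − 7 for all i ≥ 0.

x(i) = 3·4^i − 7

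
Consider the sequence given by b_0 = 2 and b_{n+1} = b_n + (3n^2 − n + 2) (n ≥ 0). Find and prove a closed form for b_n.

Claim: b_n = n^3 − 2n^2 + 3n + 2.

Base case: b_0 = 2, and 0^3 − 2·0^2 + 3·0 + 2 = 2.
Assume b_m = m^3 − 2m^2 + 3m + 2.
Then b_{m+1} = b_m + (3m^2 − m + 2) = (m^3 − 2m^2 + 3m + 2) + (3m^2 − m + 2) = m^3 + m^2 + 2m + 4,
and (m+1)^3 − 2·(m+1)^2 + 3·(m+1) + 2 = m^3 + m^2 + 2m + 4.
This completes the inductive step, so b_n = n^3 − 2n^2 + 3n + 2 for all n ≥ 0.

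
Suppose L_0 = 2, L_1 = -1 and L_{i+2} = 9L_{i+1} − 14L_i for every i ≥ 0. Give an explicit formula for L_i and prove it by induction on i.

Claim: L_i = 3·2^i − 7^i.

Base cases: L_0 = 2 and 3·2^0 − 7^0 = 2; L_1 = -1 and 3·2^1 − 7^1 = -1.
Assume L_j = 3·2^j − 7^j for all 0 ≤ j ≤ m, where m ≥ 1.
Then L_{m+1} = 9L_m − 14L_{m−1} = 9·(3·2^m − 7^m) − 14·(3·2^{m−1} − 7^{m−1}) = 3·(9·2 − 14)2^{m−1} − (9·7 − 14)7^{m−1} = 12·2^{m−1} − 49·7^{m−1} = 3·2^{m+1} − 7^{m+1}.
This completes the inductive step, so L_i = 3·2^i − 7^i for all i ≥ 0.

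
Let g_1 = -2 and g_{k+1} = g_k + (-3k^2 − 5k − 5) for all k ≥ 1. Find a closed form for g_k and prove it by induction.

Claim: g_k = -k^3 − k^2 − 3k + 3.

Base case: g_1 = -2, and -1^3 − 1^2 − 3·1 + 3 = -2.
Assume g_m = -m^3 − m^2 − 3m + 3.
Then g_{m+1} = g_m + (-3m^2 − 5m − 5) = (-m^3 − m^2 − 3m + 3) + (-3m^2 − 5m − 5) = -m^3 − 4m^2 − 8m − 2,
and -(m+1)^3 − (m+1)^2 − 3·(m+1) + 3 = -m^3 − 4m^2 − 8m − 2.
By induction, g_k = -k^3 − k^2 − 3k + 3 for all k ≥ 1.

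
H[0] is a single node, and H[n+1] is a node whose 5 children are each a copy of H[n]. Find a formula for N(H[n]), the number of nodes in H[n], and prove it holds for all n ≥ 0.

Claim: N(H[n]) = (5^{n+1} − 1)/4.

Base case: N(H[0]) = 1, and (5^{0+1} − 1)/4 = 1.
Assume N(H[m]) = (5^{m+1} − 1)/4.
Then N(H[m+1]) = 1 + 5N(H[m]) = 1 + 5·(5^{m+1} − 1)/4 = 1 + (5^{m+2} − 5)/4 = (4 + 5^{m+2} − 5)/4 = (5^{m+2} − 1)/4.
So the formula holds for m+1, and by induction N(H[n]) = (5^{n+1} − 1)/4 for all n ≥ 0.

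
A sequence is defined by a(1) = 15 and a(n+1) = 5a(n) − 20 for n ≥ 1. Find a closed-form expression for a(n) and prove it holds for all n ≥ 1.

Claim: a(n) = 2·5^n + 5.

Base case: a(1) = 15, and 2·5^1 + 5 = 10 + 5 = 15.
Assume a(k) = 2·5^k + 5 for some k ≥ 1.
Then a(k+1) = 5a(k) − 20 = 5·(2·5^k + 5) − 20 = 10·5^k + 25 − 20 = 2·5^{k+1} + 5.
This completes the inductive step, so a(n) = 2·5^n + 5 for all n ≥ 1.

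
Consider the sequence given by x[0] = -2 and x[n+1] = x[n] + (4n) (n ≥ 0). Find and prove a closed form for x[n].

Claim: x[n] = 2n^2 − 2n − 2.

Base case: x[0] = -2, and 2·0^2 − 2·0 − 2 = -2.
Assume x[r] = 2r^2 − 2r − 2.
Then x[r+1] = x[r] + (4r) = (2r^2 − 2r − 2) + (4r) = 2r^2 + 2r − 2,
and 2·(r+1)^2 − 2·(r+1) − 2 = 2r^2 + 2r − 2.
By induction, x[n] = 2n^2 − 2n − 2 for all n ≥ 0.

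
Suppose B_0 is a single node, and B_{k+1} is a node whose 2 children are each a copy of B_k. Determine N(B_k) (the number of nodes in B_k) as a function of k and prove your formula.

Claim: N(B_k) = 2^{k+1} − 1.

Base case: N(B_0) = 1, and 2^{0+1} − 1 = 1.
Assume N(B_j) = 2^{j+1} − 1.
Then N(B_{j+1}) = 1 + 2N(B_j) = 1 + 2(2^{j+1} − 1) = 2^{j+2} − 2 + 1 = 2^{j+2} − 1.
By induction, N(B_k) = 2^{k+1} − 1 for all k ≥ 0.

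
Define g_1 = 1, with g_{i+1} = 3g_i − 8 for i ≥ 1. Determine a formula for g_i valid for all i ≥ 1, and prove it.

Claim: g_i = -3^i + 4.

Base case: g_1 = 1, and -3^1 + 4 = -3 + 4 = 1.
Assume g_m = -3^m + 4 for some m ≥ 1.
Then g_{m+1} = 3g_m − 8 = 3·(-3^m + 4) − 8 = -3^{m+1} + 12 − 8 = -3^{m+1} + 4.
Hence g_i = -3^i + 4 for every i ≥ 1, by induction.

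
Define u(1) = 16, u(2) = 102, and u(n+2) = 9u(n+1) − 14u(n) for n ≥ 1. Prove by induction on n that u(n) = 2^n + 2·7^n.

Base cases: u(1) = 16 and 2^1 + 2·7^1 = 16; u(2) = 102 and 2^2 + 2·7^2 = 102.
Assume u(j) = 2^j + 2·7^j for all 1 ≤ j ≤ m, where m ≥ 2.
Then u(m+1) = 9u(m) − 14u(m−1) = 9·(2^m + 2·7^m) − 14·(2^{m−1} + 2·7^{m−1}) = (9·2 − 14)2^{m−1} + 2·(9·7 − 14)7^{m−1} = 4·2^{m−1} + 98·7^{m−1} = 2^{m+1} + 2·7^{m+1}.
By strong induction, u(n) = 2^n + 2·7^n for all n ≥ 1.

u(n) = 2^n + 2·7^n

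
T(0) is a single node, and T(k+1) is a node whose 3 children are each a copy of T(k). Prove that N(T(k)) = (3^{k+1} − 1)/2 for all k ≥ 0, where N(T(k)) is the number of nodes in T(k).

Base case: N(T(0)) = 1, and (3^{0+1} − 1)/2 = 1.
Assume N(T(j)) = (3^{j+1} − 1)/2.
Then N(T(j+1)) = 1 + 3N(T(j)) = 1 + 3·(3^{j+1} − 1)/2 = 1 + (3^{j+2} − 3)/2 = (2 + 3^{j+2} − 3)/2 = (3^{j+2} − 1)/2.
Hence N(T(k)) = (3^{k+1} − 1)/2 for every k ≥ 0, by induction.

N(T(k)) = (3^{k+1} − 1)/2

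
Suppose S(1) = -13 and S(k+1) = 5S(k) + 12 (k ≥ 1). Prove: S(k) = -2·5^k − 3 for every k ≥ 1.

Base case: S(1) = -13, and -2·5^1 − 3 = -10 − 3 = -13.
Assume S(r) = -2·5^r − 3 for some r ≥ 1.
Then S(r+1) = 5S(r) + 12 = 5·(-2·5^r − 3) + 12 = -10·5^r − 15 + 12 = -2·5^{r+1} − 3.
Hence S(k) = -2·5^k − 3 for every k ≥ 1, by induction.

S(k) = -2·5^k − 3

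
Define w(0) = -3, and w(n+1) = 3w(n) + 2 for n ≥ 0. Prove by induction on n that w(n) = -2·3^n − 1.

Base case: w(0) = -3, and -2·3^0 − 1 = -2 − 1 = -3.
Assume w(k) = -2·3^k − 1 for some k ≥ 0.
Then w(k+1) = 3w(k) + 2 = 3·(-2·3^k − 1) + 2 = -6·3^k − 3 + 2 = -2·3^{k+1} − 1.
Hence w(n) = -2·3^n − 1 for every n ≥ 0, by induction.

w(n) = -2·3^n − 1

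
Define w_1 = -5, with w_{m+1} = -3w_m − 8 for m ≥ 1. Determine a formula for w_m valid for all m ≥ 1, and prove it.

Claim: w_m = (-3)^m − 2.

Base case: w_1 = -5, and (-3)^1 − 2 = -3 − 2 = -5.
Assume w_r = (-3)^r − 2 for some r ≥ 1.
Then w_{r+1} = -3w_r − 8 = -3·((-3)^r − 2) − 8 = -3·(-3)^r + 6 − 8 = (-3)^{r+1} − 2.
By induction, w_m = (-3)^m − 2 for all m ≥ 1.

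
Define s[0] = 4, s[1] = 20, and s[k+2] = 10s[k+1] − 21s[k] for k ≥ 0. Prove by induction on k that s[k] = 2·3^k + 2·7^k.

Base cases: s[0] = 4 and 2·3^0 + 2·7^0 = 4; s[1] = 20 and 2·3^1 + 2·7^1 = 20.
Assume s[j] = 2·3^j + 2·7^j for all 0 ≤ j ≤ m, where m ≥ 1.
Then s[m+1] = 10s[m] − 21s[m−1] = 10·(2·3^m + 2·7^m) − 21·(2·3^{m−1} + 2·7^{m−1}) = 2·(10·3 − 21)3^{m−1} + 2·(10·7 − 21)7^{m−1} = 18·3^{m−1} + 98·7^{m−1} = 2·3^{m+1} + 2·7^{m+1}.
By strong induction, s[k] = 2·3^k + 2·7^k for all k ≥ 0.

s[k] = 2·3^k + 2·7^k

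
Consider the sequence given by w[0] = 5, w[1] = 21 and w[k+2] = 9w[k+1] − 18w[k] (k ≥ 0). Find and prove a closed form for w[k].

Claim: w[k] = 3·3^k + 2·6^k.

Base cases: w[0] = 5 and 3·3^0 + 2·6^0 = 5; w[1] = 21 and 3·3^1 + 2·6^1 = 21.
Assume w[j] = 3·3^j + 2·6^j for all 0 ≤ j ≤ r, where r ≥ 1.
Then w[r+1] = 9w[r] − 18w[r−1] = 9·(3·3^r + 2·6^r) − 18·(3·3^{r−1} + 2·6^{r−1}) = 3·(9·3 − 18)3^{r−1} + 2·(9·6 − 18)6^{r−1} = 27·3^{r−1} + 72·6^{r−1} = 3·3^{r+1} + 2·6^{r+1}.
By strong induction, w[k] = 3·3^k + 2·6^k for all k ≥ 0.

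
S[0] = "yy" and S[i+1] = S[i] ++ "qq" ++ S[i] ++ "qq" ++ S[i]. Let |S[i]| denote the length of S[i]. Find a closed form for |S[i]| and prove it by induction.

Claim: |S[i]| = 4·3^i − 2.

Base case: |S[0]| = 2, and 4·3^0 − 2 = 2.
Assume |S[k]| = 4·3^k − 2.
Then |S[k+1]| = 3|S[k]| + 4 = 3(4·3^k − 2) + 4 = 4·3^{k+1} − 6 + 4 = 4·3^{k+1} − 2.
So the formula holds for k+1, and by induction |S[i]| = 4·3^i − 2 for all i ≥ 0.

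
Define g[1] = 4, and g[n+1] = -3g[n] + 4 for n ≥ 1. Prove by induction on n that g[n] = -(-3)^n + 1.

Base case: g[1] = 4, and -(-3)^1 + 1 = 3 + 1 = 4.
Assume g[m] = -(-3)^m + 1 for some m ≥ 1.
Then g[m+1] = -3g[m] + 4 = -3·(-(-3)^m + 1) + 4 = 3·(-3)^m − 3 + 4 = -(-3)^{m+1} + 1.
By induction, g[n] = -(-3)^n + 1 for all n ≥ 1.

g[n] = -(-3)^n + 1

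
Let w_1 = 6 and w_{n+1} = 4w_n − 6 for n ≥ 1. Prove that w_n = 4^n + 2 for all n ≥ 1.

Base case: w_1 = 6, and 4^1 + 2 = 4 + 2 = 6.
Assume w_j = 4^j + 2 for some j ≥ 1.
Then w_{j+1} = 4w_j − 6 = 4·(4^j + 2) − 6 = 4^{j+1} + 8 − 6 = 4^{j+1} + 2.
So the formula holds for j+1, and by induction w_n = 4^n + 2 for all n ≥ 1.

w_n = 4^n + 2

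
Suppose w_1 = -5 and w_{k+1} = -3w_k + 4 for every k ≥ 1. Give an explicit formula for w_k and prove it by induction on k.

Claim: w_k = 2·(-3)^k + 1.

Base case: w_1 = -5, and 2·(-3)^1 + 1 = -6 + 1 = -5.
Assume w_r = 2·(-3)^r + 1 for some r ≥ 1.
Then w_{r+1} = -3w_r + 4 = -3·(2·(-3)^r + 1) + 4 = -6·(-3)^r − 3 + 4 = 2·(-3)^{r+1} + 1.
So the formula holds for r+1, and by induction w_k = 2·(-3)^k + 1 for all k ≥ 1.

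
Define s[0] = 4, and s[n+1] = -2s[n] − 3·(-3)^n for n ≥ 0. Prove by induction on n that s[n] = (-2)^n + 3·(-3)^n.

Base case: s[0] = 4, and (-2)^0 + 3·(-3)^0 = 1 + 3 = 4.
Assume s[r] = (-2)^r + 3·(-3)^r for some r ≥ 0.
Then s[r+1] = -2s[r] − 3·(-3)^r = -2·((-2)^r + 3·(-3)^r) − 3·(-3)^r = (-2)^{r+1} − 6·(-3)^r − 3·(-3)^r = (-2)^{r+1} − 9·(-3)^r = (-2)^{r+1} + 3·(-3)^{r+1}.
So the formula holds for r+1, and by induction s[n] = (-2)^n + 3·(-3)^n for all n ≥ 0.

s[n] = (-2)^n + 3·(-3)^n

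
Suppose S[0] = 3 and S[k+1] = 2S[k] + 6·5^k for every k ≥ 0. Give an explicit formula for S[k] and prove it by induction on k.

Claim: S[k] = 2^k + 2·5^k.

Base case: S[0] = 3, and 2^0 + 2·5^0 = 1 + 2 = 3.
Assume S[m] = 2^m + 2·5^m for some m ≥ 0.
Then S[m+1] = 2S[m] + 6·5^m = 2·(2^m + 2·5^m) + 6·5^m = 2^{m+1} + 4·5^m + 6·5^m = 2^{m+1} + 10·5^m = 2^{m+1} + 2·5^{m+1}.
So the formula holds for m+1, and by induction S[k] = 2^k + 2·5^k for all k ≥ 0.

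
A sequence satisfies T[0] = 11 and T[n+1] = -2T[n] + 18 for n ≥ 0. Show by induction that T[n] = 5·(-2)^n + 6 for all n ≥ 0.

Base case: T[0] = 11, and 5·(-2)^0 + 6 = 5 + 6 = 11.
Assume T[k] = 5·(-2)^k + 6 for some k ≥ 0.
Then T[k+1] = -2T[k] + 18 = -2·(5·(-2)^k + 6) + 18 = -10·(-2)^k − 12 + 18 = 5·(-2)^{k+1} + 6.
By induction, T[n] = 5·(-2)^n + 6 for all n ≥ 0.

T[n] = 5·(-2)^n + 6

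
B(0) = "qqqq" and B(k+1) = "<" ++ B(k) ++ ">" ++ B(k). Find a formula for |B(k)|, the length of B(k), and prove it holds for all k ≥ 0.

Claim: |B(k)| = 6·2^k − 2.

Base case: |B(0)| = 4, and 6·2^0 − 2 = 4.
Assume |B(j)| = 6·2^j − 2.
Then |B(j+1)| = 1 + |B(j)| + 1 + |B(j)| = 2|B(j)| + 2 = 2(6·2^j − 2) + 2 = 6·2^{j+1} − 4 + 2 = 6·2^{j+1} − 2.
By induction, |B(k)| = 6·2^k − 2 for all k ≥ 0.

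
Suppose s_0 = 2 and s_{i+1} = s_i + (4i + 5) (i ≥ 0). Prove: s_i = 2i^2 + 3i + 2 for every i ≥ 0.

Base case: s_0 = 2, and 2·0^2 + 3·0 + 2 = 2.
Assume s_r = 2r^2 + 3r + 2.
Then s_{r+1} = s_r + (4r + 5) = (2r^2 + 3r + 2) + (4r + 5) = 2r^2 + 7r + 7,
and 2·(r+1)^2 + 3·(r+1) + 2 = 2r^2 + 7r + 7.
This completes the inductive step, so s_i = 2i^2 + 3i + 2 for all i ≥ 0.

s_i = 2i^2 + 3i + 2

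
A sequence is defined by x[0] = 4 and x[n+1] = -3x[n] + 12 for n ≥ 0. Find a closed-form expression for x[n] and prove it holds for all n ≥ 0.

Claim: x[n] = (-3)^n + 3.

Base case: x[0] = 4, and (-3)^0 + 3 = 1 + 3 = 4.
Assume x[m] = (-3)^m + 3 for some m ≥ 0.
Then x[m+1] = -3x[m] + 12 = -3·((-3)^m + 3) + 12 = -3·(-3)^m − 9 + 12 = (-3)^{m+1} + 3.
Hence x[n] = (-3)^n + 3 for every n ≥ 0, by induction.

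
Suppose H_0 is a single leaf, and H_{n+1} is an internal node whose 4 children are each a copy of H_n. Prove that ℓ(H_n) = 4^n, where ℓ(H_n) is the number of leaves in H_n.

Base case: ℓ(H_0) = 1, and 4^0 = 1.
Assume ℓ(H_m) = 4^m.
Then ℓ(H_{m+1}) = 4·ℓ(H_m) = 4·4^m = 4^{m+1}.
So the formula holds for m+1, and by induction ℓ(H_n) = 4^n for all n ≥ 0.

ℓ(H_n) = 4^n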